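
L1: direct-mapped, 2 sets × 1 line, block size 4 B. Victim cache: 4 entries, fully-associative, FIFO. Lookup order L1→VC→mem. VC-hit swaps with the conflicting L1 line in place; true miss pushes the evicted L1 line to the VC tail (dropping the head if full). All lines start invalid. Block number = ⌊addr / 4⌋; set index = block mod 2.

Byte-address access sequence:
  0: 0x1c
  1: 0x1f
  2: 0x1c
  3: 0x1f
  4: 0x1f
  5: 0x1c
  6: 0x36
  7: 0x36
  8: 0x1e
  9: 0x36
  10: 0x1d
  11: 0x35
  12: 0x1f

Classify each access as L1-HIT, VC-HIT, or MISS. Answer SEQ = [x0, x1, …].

SEQ = [MISS, L1-HIT, L1-HIT, L1-HIT, L1-HIT, L1-HIT, MISS, L1-HIT, VC-HIT, VC-HIT, VC-HIT, VC-HIT, VC-HIT]

#0 0x1c→b7/s1 MISS; vc=[]
#1 0x1f→b7/s1 L1-HIT; vc=[]
#2 0x1c→b7/s1 L1-HIT; vc=[]
#3 0x1f→b7/s1 L1-HIT; vc=[]
#4 0x1f→b7/s1 L1-HIT; vc=[]
#5 0x1c→b7/s1 L1-HIT; vc=[]
#6 0x36→b13/s1 MISS; vc=[7]
#7 0x36→b13/s1 L1-HIT; vc=[7]
#8 0x1e→b7/s1 VC-HIT; vc=[13]
#9 0x36→b13/s1 VC-HIT; vc=[7]
#10 0x1d→b7/s1 VC-HIT; vc=[13]
#11 0x35→b13/s1 VC-HIT; vc=[7]
#12 0x1f→b7/s1 VC-HIT; vc=[13]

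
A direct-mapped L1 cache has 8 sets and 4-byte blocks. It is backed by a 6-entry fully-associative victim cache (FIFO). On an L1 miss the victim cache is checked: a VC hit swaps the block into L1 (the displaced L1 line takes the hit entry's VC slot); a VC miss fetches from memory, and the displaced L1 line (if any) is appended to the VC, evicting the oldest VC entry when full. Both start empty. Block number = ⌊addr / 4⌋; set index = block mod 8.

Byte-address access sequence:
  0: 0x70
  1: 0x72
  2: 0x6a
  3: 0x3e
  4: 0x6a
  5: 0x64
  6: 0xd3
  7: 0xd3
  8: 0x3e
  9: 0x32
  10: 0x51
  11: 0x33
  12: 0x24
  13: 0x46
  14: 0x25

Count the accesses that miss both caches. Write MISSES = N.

MISSES = 9

  [0] addr=0x70 blk=28 s=4: MISS | VC []
  [1] addr=0x72 blk=28 s=4: L1-HIT | VC []
  [2] addr=0x6a blk=26 s=2: MISS | VC []
  [3] addr=0x3e blk=15 s=7: MISS | VC []
  [4] addr=0x6a blk=26 s=2: L1-HIT | VC []
  [5] addr=0x64 blk=25 s=1: MISS | VC []
  [6] addr=0xd3 blk=52 s=4: MISS | VC [28]
  [7] addr=0xd3 blk=52 s=4: L1-HIT | VC [28]
  [8] addr=0x3e blk=15 s=7: L1-HIT | VC [28]
  [9] addr=0x32 blk=12 s=4: MISS | VC [28, 52]
  [10] addr=0x51 blk=20 s=4: MISS | VC [28, 52, 12]
  [11] addr=0x33 blk=12 s=4: VC-HIT | VC [28, 52, 20]
  [12] addr=0x24 blk=9 s=1: MISS | VC [28, 52, 20, 25]
  [13] addr=0x46 blk=17 s=1: MISS | VC [28, 52, 20, 25, 9]
  [14] addr=0x25 blk=9 s=1: VC-HIT | VC [28, 52, 20, 25, 17]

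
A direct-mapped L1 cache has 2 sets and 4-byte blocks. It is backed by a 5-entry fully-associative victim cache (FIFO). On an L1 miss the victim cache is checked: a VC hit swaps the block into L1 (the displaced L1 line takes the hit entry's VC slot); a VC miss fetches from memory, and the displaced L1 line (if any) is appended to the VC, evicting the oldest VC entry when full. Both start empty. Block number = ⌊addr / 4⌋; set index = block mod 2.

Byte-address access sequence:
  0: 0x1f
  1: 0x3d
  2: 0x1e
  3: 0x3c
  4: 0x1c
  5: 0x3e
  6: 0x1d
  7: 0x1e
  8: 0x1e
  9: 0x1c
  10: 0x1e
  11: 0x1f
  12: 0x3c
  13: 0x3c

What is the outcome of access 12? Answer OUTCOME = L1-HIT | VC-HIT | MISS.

  [0] addr=0x1f blk=7 s=1: MISS | VC []
  [1] addr=0x3d blk=15 s=1: MISS | VC [7]
  [2] addr=0x1e blk=7 s=1: VC-HIT | VC [15]
  [3] addr=0x3c blk=15 s=1: VC-HIT | VC [7]
  [4] addr=0x1c blk=7 s=1: VC-HIT | VC [15]
  [5] addr=0x3e blk=15 s=1: VC-HIT | VC [7]
  [6] addr=0x1d blk=7 s=1: VC-HIT | VC [15]
  [7] addr=0x1e blk=7 s=1: L1-HIT | VC [15]
  [8] addr=0x1e blk=7 s=1: L1-HIT | VC [15]
  [9] addr=0x1c blk=7 s=1: L1-HIT | VC [15]
  [10] addr=0x1e blk=7 s=1: L1-HIT | VC [15]
  [11] addr=0x1f blk=7 s=1: L1-HIT | VC [15]
  [12] addr=0x3c blk=15 s=1: VC-HIT | VC [7]
  [13] addr=0x3c blk=15 s=1: L1-HIT | VC [7]

OUTCOME = VC-HIT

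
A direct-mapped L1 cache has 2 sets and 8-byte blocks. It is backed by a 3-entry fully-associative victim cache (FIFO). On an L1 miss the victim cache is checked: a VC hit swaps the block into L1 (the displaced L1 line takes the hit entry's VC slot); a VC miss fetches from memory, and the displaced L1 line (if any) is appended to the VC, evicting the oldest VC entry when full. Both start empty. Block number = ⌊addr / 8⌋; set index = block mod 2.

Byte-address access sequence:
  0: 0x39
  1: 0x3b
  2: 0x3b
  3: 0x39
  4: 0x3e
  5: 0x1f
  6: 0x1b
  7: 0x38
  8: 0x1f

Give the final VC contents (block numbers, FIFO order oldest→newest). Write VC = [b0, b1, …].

VC = [7]

  [0] addr=0x39 blk=7 s=1: MISS | VC []
  [1] addr=0x3b blk=7 s=1: L1-HIT | VC []
  [2] addr=0x3b blk=7 s=1: L1-HIT | VC []
  [3] addr=0x39 blk=7 s=1: L1-HIT | VC []
  [4] addr=0x3e blk=7 s=1: L1-HIT | VC []
  [5] addr=0x1f blk=3 s=1: MISS | VC [7]
  [6] addr=0x1b blk=3 s=1: L1-HIT | VC [7]
  [7] addr=0x38 blk=7 s=1: VC-HIT | VC [3]
  [8] addr=0x1f blk=3 s=1: VC-HIT | VC [7]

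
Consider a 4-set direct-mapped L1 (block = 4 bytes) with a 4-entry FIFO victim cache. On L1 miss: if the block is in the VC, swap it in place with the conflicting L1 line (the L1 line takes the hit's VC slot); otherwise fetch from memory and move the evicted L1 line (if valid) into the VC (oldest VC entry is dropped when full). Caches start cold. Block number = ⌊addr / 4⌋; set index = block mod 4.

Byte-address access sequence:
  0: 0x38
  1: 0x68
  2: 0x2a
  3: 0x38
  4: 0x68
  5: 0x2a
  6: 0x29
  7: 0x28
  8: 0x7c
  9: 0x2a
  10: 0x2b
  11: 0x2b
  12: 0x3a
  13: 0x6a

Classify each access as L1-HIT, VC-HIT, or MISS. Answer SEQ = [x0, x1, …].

SEQ = [MISS, MISS, MISS, VC-HIT, VC-HIT, VC-HIT, L1-HIT, L1-HIT, MISS, L1-HIT, L1-HIT, L1-HIT, VC-HIT, VC-HIT]

  [0] addr=0x38 blk=14 s=2: MISS | VC []
  [1] addr=0x68 blk=26 s=2: MISS | VC [14]
  [2] addr=0x2a blk=10 s=2: MISS | VC [14, 26]
  [3] addr=0x38 blk=14 s=2: VC-HIT | VC [10, 26]
  [4] addr=0x68 blk=26 s=2: VC-HIT | VC [10, 14]
  [5] addr=0x2a blk=10 s=2: VC-HIT | VC [26, 14]
  [6] addr=0x29 blk=10 s=2: L1-HIT | VC [26, 14]
  [7] addr=0x28 blk=10 s=2: L1-HIT | VC [26, 14]
  [8] addr=0x7c blk=31 s=3: MISS | VC [26, 14]
  [9] addr=0x2a blk=10 s=2: L1-HIT | VC [26, 14]
  [10] addr=0x2b blk=10 s=2: L1-HIT | VC [26, 14]
  [11] addr=0x2b blk=10 s=2: L1-HIT | VC [26, 14]
  [12] addr=0x3a blk=14 s=2: VC-HIT | VC [26, 10]
  [13] addr=0x6a blk=26 s=2: VC-HIT | VC [14, 10]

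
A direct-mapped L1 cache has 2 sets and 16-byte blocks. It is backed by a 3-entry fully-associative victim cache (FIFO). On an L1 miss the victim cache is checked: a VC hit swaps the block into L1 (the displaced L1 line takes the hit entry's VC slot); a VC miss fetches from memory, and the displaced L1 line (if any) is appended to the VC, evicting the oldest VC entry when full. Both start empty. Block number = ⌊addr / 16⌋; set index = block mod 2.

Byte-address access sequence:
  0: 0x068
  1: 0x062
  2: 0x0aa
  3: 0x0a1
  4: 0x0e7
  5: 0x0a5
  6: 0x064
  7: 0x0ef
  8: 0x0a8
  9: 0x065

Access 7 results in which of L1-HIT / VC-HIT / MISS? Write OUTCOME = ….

OUTCOME = VC-HIT

  [0] addr=0x68 blk=6 s=0: MISS | VC []
  [1] addr=0x62 blk=6 s=0: L1-HIT | VC []
  [2] addr=0xaa blk=10 s=0: MISS | VC [6]
  [3] addr=0xa1 blk=10 s=0: L1-HIT | VC [6]
  [4] addr=0xe7 blk=14 s=0: MISS | VC [6, 10]
  [5] addr=0xa5 blk=10 s=0: VC-HIT | VC [6, 14]
  [6] addr=0x64 blk=6 s=0: VC-HIT | VC [10, 14]
  [7] addr=0xef blk=14 s=0: VC-HIT | VC [10, 6]
  [8] addr=0xa8 blk=10 s=0: VC-HIT | VC [14, 6]
  [9] addr=0x65 blk=6 s=0: VC-HIT | VC [14, 10]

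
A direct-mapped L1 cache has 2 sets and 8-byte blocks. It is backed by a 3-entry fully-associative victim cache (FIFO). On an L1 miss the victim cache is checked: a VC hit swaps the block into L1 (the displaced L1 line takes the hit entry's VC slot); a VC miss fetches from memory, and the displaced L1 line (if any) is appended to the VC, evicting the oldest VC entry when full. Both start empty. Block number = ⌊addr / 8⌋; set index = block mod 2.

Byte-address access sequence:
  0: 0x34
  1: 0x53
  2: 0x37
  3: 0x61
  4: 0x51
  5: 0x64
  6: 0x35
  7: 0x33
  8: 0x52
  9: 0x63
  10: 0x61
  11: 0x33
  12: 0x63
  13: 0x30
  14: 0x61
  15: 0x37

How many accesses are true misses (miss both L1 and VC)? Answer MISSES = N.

MISSES = 3

  [0] addr=0x34 blk=6 s=0: MISS | VC []
  [1] addr=0x53 blk=10 s=0: MISS | VC [6]
  [2] addr=0x37 blk=6 s=0: VC-HIT | VC [10]
  [3] addr=0x61 blk=12 s=0: MISS | VC [10, 6]
  [4] addr=0x51 blk=10 s=0: VC-HIT | VC [12, 6]
  [5] addr=0x64 blk=12 s=0: VC-HIT | VC [10, 6]
  [6] addr=0x35 blk=6 s=0: VC-HIT | VC [10, 12]
  [7] addr=0x33 blk=6 s=0: L1-HIT | VC [10, 12]
  [8] addr=0x52 blk=10 s=0: VC-HIT | VC [6, 12]
  [9] addr=0x63 blk=12 s=0: VC-HIT | VC [6, 10]
  [10] addr=0x61 blk=12 s=0: L1-HIT | VC [6, 10]
  [11] addr=0x33 blk=6 s=0: VC-HIT | VC [12, 10]
  [12] addr=0x63 blk=12 s=0: VC-HIT | VC [6, 10]
  [13] addr=0x30 blk=6 s=0: VC-HIT | VC [12, 10]
  [14] addr=0x61 blk=12 s=0: VC-HIT | VC [6, 10]
  [15] addr=0x37 blk=6 s=0: VC-HIT | VC [12, 10]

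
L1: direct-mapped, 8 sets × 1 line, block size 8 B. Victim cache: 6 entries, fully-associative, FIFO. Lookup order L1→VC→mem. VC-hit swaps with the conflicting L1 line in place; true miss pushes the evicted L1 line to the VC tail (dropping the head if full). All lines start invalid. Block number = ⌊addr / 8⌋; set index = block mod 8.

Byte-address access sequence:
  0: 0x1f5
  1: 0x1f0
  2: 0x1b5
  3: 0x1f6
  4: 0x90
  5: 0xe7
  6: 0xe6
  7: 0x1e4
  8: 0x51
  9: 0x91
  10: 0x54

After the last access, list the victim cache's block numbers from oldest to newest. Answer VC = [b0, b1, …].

VC = [54, 28, 18]

  [0] addr=0x1f5 blk=62 s=6: MISS | VC []
  [1] addr=0x1f0 blk=62 s=6: L1-HIT | VC []
  [2] addr=0x1b5 blk=54 s=6: MISS | VC [62]
  [3] addr=0x1f6 blk=62 s=6: VC-HIT | VC [54]
  [4] addr=0x90 blk=18 s=2: MISS | VC [54]
  [5] addr=0xe7 blk=28 s=4: MISS | VC [54]
  [6] addr=0xe6 blk=28 s=4: L1-HIT | VC [54]
  [7] addr=0x1e4 blk=60 s=4: MISS | VC [54, 28]
  [8] addr=0x51 blk=10 s=2: MISS | VC [54, 28, 18]
  [9] addr=0x91 blk=18 s=2: VC-HIT | VC [54, 28, 10]
  [10] addr=0x54 blk=10 s=2: VC-HIT | VC [54, 28, 18]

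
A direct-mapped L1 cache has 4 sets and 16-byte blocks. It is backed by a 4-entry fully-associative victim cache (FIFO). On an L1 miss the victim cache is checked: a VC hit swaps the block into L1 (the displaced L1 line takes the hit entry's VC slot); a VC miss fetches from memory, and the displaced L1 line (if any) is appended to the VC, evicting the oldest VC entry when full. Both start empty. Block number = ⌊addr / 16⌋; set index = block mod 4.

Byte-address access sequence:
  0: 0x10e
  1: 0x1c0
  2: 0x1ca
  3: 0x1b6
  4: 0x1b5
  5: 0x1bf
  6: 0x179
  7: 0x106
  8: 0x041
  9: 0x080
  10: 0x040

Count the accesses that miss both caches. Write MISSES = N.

MISSES = 6

0: 0x10e (blk 16, set 0) → MISS  vc=[]
1: 0x1c0 (blk 28, set 0) → MISS  vc=[16]
2: 0x1ca (blk 28, set 0) → L1-HIT  vc=[16]
3: 0x1b6 (blk 27, set 3) → MISS  vc=[16]
4: 0x1b5 (blk 27, set 3) → L1-HIT  vc=[16]
5: 0x1bf (blk 27, set 3) → L1-HIT  vc=[16]
6: 0x179 (blk 23, set 3) → MISS  vc=[16, 27]
7: 0x106 (blk 16, set 0) → VC-HIT  vc=[28, 27]
8: 0x41 (blk 4, set 0) → MISS  vc=[28, 27, 16]
9: 0x80 (blk 8, set 0) → MISS  vc=[28, 27, 16, 4]
10: 0x40 (blk 4, set 0) → VC-HIT  vc=[28, 27, 16, 8]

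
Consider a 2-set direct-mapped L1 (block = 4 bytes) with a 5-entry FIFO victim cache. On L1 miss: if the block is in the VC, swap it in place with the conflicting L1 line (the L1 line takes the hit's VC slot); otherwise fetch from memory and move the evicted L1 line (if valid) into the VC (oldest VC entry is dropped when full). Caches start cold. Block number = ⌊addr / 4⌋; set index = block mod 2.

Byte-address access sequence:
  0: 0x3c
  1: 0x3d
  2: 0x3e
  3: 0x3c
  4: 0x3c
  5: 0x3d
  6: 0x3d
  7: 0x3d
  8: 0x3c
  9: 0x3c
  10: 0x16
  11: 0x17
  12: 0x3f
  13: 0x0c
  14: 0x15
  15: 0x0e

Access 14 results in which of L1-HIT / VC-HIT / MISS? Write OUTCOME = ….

#0 0x3c→b15/s1 MISS; vc=[]
#1 0x3d→b15/s1 L1-HIT; vc=[]
#2 0x3e→b15/s1 L1-HIT; vc=[]
#3 0x3c→b15/s1 L1-HIT; vc=[]
#4 0x3c→b15/s1 L1-HIT; vc=[]
#5 0x3d→b15/s1 L1-HIT; vc=[]
#6 0x3d→b15/s1 L1-HIT; vc=[]
#7 0x3d→b15/s1 L1-HIT; vc=[]
#8 0x3c→b15/s1 L1-HIT; vc=[]
#9 0x3c→b15/s1 L1-HIT; vc=[]
#10 0x16→b5/s1 MISS; vc=[15]
#11 0x17→b5/s1 L1-HIT; vc=[15]
#12 0x3f→b15/s1 VC-HIT; vc=[5]
#13 0xc→b3/s1 MISS; vc=[5,15]
#14 0x15→b5/s1 VC-HIT; vc=[3,15]
#15 0xe→b3/s1 VC-HIT; vc=[5,15]

OUTCOME = VC-HIT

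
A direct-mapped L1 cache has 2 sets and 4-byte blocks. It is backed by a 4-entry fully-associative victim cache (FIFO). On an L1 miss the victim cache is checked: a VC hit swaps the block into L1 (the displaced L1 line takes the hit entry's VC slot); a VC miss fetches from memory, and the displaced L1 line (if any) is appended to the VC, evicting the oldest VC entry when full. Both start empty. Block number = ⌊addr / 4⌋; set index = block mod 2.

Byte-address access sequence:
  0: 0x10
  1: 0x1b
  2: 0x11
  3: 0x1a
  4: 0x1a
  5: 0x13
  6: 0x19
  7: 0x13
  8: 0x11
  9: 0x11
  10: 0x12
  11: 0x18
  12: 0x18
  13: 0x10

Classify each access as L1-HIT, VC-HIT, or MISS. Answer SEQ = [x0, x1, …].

0: 0x10 (blk 4, set 0) → MISS  vc=[]
1: 0x1b (blk 6, set 0) → MISS  vc=[4]
2: 0x11 (blk 4, set 0) → VC-HIT  vc=[6]
3: 0x1a (blk 6, set 0) → VC-HIT  vc=[4]
4: 0x1a (blk 6, set 0) → L1-HIT  vc=[4]
5: 0x13 (blk 4, set 0) → VC-HIT  vc=[6]
6: 0x19 (blk 6, set 0) → VC-HIT  vc=[4]
7: 0x13 (blk 4, set 0) → VC-HIT  vc=[6]
8: 0x11 (blk 4, set 0) → L1-HIT  vc=[6]
9: 0x11 (blk 4, set 0) → L1-HIT  vc=[6]
10: 0x12 (blk 4, set 0) → L1-HIT  vc=[6]
11: 0x18 (blk 6, set 0) → VC-HIT  vc=[4]
12: 0x18 (blk 6, set 0) → L1-HIT  vc=[4]
13: 0x10 (blk 4, set 0) → VC-HIT  vc=[6]

SEQ = [MISS, MISS, VC-HIT, VC-HIT, L1-HIT, VC-HIT, VC-HIT, VC-HIT, L1-HIT, L1-HIT, L1-HIT, VC-HIT, L1-HIT, VC-HIT]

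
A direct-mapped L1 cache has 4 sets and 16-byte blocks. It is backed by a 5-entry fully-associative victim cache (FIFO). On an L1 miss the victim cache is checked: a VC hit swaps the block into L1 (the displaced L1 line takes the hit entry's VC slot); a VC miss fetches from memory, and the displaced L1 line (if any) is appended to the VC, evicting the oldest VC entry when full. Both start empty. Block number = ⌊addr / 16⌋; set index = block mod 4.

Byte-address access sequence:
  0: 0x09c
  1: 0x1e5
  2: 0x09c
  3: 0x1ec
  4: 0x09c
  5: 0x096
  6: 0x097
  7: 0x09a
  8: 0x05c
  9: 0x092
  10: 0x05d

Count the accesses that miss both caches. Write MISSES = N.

MISSES = 3

0: 0x9c (blk 9, set 1) → MISS  vc=[]
1: 0x1e5 (blk 30, set 2) → MISS  vc=[]
2: 0x9c (blk 9, set 1) → L1-HIT  vc=[]
3: 0x1ec (blk 30, set 2) → L1-HIT  vc=[]
4: 0x9c (blk 9, set 1) → L1-HIT  vc=[]
5: 0x96 (blk 9, set 1) → L1-HIT  vc=[]
6: 0x97 (blk 9, set 1) → L1-HIT  vc=[]
7: 0x9a (blk 9, set 1) → L1-HIT  vc=[]
8: 0x5c (blk 5, set 1) → MISS  vc=[9]
9: 0x92 (blk 9, set 1) → VC-HIT  vc=[5]
10: 0x5d (blk 5, set 1) → VC-HIT  vc=[9]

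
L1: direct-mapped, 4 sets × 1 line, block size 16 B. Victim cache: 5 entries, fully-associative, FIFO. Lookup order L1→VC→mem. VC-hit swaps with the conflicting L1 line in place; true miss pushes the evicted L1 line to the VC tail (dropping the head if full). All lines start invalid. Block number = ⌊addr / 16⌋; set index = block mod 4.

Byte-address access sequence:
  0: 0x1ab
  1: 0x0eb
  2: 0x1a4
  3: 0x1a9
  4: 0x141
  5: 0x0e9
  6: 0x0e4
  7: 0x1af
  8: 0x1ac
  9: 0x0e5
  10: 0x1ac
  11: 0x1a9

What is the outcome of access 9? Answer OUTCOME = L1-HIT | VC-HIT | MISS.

OUTCOME = VC-HIT

0: 0x1ab (blk 26, set 2) → MISS  vc=[]
1: 0xeb (blk 14, set 2) → MISS  vc=[26]
2: 0x1a4 (blk 26, set 2) → VC-HIT  vc=[14]
3: 0x1a9 (blk 26, set 2) → L1-HIT  vc=[14]
4: 0x141 (blk 20, set 0) → MISS  vc=[14]
5: 0xe9 (blk 14, set 2) → VC-HIT  vc=[26]
6: 0xe4 (blk 14, set 2) → L1-HIT  vc=[26]
7: 0x1af (blk 26, set 2) → VC-HIT  vc=[14]
8: 0x1ac (blk 26, set 2) → L1-HIT  vc=[14]
9: 0xe5 (blk 14, set 2) → VC-HIT  vc=[26]
10: 0x1ac (blk 26, set 2) → VC-HIT  vc=[14]
11: 0x1a9 (blk 26, set 2) → L1-HIT  vc=[14]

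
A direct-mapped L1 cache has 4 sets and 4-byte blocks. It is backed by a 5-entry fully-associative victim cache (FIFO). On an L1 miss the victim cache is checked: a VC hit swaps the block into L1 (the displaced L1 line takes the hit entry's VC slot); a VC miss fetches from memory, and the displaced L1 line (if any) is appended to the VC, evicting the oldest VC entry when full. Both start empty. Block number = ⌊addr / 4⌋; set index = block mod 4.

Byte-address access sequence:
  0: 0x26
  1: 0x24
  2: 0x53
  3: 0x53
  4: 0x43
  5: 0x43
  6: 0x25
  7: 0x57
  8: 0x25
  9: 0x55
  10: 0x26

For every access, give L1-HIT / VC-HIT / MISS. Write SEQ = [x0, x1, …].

SEQ = [MISS, L1-HIT, MISS, L1-HIT, MISS, L1-HIT, L1-HIT, MISS, VC-HIT, VC-HIT, VC-HIT]

  [0] addr=0x26 blk=9 s=1: MISS | VC []
  [1] addr=0x24 blk=9 s=1: L1-HIT | VC []
  [2] addr=0x53 blk=20 s=0: MISS | VC []
  [3] addr=0x53 blk=20 s=0: L1-HIT | VC []
  [4] addr=0x43 blk=16 s=0: MISS | VC [20]
  [5] addr=0x43 blk=16 s=0: L1-HIT | VC [20]
  [6] addr=0x25 blk=9 s=1: L1-HIT | VC [20]
  [7] addr=0x57 blk=21 s=1: MISS | VC [20, 9]
  [8] addr=0x25 blk=9 s=1: VC-HIT | VC [20, 21]
  [9] addr=0x55 blk=21 s=1: VC-HIT | VC [20, 9]
  [10] addr=0x26 blk=9 s=1: VC-HIT | VC [20, 21]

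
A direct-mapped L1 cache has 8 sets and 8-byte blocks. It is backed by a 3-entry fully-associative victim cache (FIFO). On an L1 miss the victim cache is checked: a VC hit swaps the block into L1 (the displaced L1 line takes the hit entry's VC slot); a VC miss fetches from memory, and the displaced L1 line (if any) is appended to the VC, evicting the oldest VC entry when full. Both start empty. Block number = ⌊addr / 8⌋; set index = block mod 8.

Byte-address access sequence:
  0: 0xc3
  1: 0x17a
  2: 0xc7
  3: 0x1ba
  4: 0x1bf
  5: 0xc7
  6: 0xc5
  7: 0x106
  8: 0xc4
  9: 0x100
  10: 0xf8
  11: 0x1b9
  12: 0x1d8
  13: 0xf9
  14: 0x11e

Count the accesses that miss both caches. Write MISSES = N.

  [0] addr=0xc3 blk=24 s=0: MISS | VC []
  [1] addr=0x17a blk=47 s=7: MISS | VC []
  [2] addr=0xc7 blk=24 s=0: L1-HIT | VC []
  [3] addr=0x1ba blk=55 s=7: MISS | VC [47]
  [4] addr=0x1bf blk=55 s=7: L1-HIT | VC [47]
  [5] addr=0xc7 blk=24 s=0: L1-HIT | VC [47]
  [6] addr=0xc5 blk=24 s=0: L1-HIT | VC [47]
  [7] addr=0x106 blk=32 s=0: MISS | VC [47, 24]
  [8] addr=0xc4 blk=24 s=0: VC-HIT | VC [47, 32]
  [9] addr=0x100 blk=32 s=0: VC-HIT | VC [47, 24]
  [10] addr=0xf8 blk=31 s=7: MISS | VC [47, 24, 55]
  [11] addr=0x1b9 blk=55 s=7: VC-HIT | VC [47, 24, 31]
  [12] addr=0x1d8 blk=59 s=3: MISS | VC [47, 24, 31]
  [13] addr=0xf9 blk=31 s=7: VC-HIT | VC [47, 24, 55]
  [14] addr=0x11e blk=35 s=3: MISS | VC [24, 55, 59]

MISSES = 7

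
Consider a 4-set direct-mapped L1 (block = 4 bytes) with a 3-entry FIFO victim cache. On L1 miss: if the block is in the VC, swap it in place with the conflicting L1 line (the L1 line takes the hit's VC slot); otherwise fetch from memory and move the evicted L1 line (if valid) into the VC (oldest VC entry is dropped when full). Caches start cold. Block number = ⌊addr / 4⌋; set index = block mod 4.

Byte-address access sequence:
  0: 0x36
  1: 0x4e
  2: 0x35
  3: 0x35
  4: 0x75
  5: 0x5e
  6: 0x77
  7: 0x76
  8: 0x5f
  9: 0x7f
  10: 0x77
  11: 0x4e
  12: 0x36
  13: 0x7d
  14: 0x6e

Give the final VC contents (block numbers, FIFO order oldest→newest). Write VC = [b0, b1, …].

VC = [19, 23, 31]

#0 0x36→b13/s1 MISS; vc=[]
#1 0x4e→b19/s3 MISS; vc=[]
#2 0x35→b13/s1 L1-HIT; vc=[]
#3 0x35→b13/s1 L1-HIT; vc=[]
#4 0x75→b29/s1 MISS; vc=[13]
#5 0x5e→b23/s3 MISS; vc=[13,19]
#6 0x77→b29/s1 L1-HIT; vc=[13,19]
#7 0x76→b29/s1 L1-HIT; vc=[13,19]
#8 0x5f→b23/s3 L1-HIT; vc=[13,19]
#9 0x7f→b31/s3 MISS; vc=[13,19,23]
#10 0x77→b29/s1 L1-HIT; vc=[13,19,23]
#11 0x4e→b19/s3 VC-HIT; vc=[13,31,23]
#12 0x36→b13/s1 VC-HIT; vc=[29,31,23]
#13 0x7d→b31/s3 VC-HIT; vc=[29,19,23]
#14 0x6e→b27/s3 MISS; vc=[19,23,31]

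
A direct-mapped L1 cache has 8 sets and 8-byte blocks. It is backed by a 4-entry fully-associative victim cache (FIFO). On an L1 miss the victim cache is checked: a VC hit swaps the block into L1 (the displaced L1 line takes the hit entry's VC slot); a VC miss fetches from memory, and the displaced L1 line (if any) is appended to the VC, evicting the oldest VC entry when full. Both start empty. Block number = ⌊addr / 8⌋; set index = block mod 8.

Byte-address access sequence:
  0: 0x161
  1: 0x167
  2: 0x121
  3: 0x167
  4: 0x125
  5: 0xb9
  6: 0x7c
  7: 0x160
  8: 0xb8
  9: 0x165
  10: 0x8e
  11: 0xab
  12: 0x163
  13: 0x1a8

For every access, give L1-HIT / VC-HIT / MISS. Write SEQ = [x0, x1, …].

#0 0x161→b44/s4 MISS; vc=[]
#1 0x167→b44/s4 L1-HIT; vc=[]
#2 0x121→b36/s4 MISS; vc=[44]
#3 0x167→b44/s4 VC-HIT; vc=[36]
#4 0x125→b36/s4 VC-HIT; vc=[44]
#5 0xb9→b23/s7 MISS; vc=[44]
#6 0x7c→b15/s7 MISS; vc=[44,23]
#7 0x160→b44/s4 VC-HIT; vc=[36,23]
#8 0xb8→b23/s7 VC-HIT; vc=[36,15]
#9 0x165→b44/s4 L1-HIT; vc=[36,15]
#10 0x8e→b17/s1 MISS; vc=[36,15]
#11 0xab→b21/s5 MISS; vc=[36,15]
#12 0x163→b44/s4 L1-HIT; vc=[36,15]
#13 0x1a8→b53/s5 MISS; vc=[36,15,21]

SEQ = [MISS, L1-HIT, MISS, VC-HIT, VC-HIT, MISS, MISS, VC-HIT, VC-HIT, L1-HIT, MISS, MISS, L1-HIT, MISS]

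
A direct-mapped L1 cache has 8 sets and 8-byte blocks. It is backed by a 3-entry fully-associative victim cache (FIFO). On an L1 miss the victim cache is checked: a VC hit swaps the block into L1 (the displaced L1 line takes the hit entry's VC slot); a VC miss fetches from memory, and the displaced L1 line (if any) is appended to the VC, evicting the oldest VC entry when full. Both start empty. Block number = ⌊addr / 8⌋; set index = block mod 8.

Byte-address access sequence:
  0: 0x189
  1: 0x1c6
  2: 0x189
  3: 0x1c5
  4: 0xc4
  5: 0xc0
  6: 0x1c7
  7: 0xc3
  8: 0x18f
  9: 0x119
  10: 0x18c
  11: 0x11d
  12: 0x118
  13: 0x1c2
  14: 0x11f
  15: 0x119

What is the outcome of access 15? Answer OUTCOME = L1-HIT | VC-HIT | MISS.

OUTCOME = L1-HIT

  [0] addr=0x189 blk=49 s=1: MISS | VC []
  [1] addr=0x1c6 blk=56 s=0: MISS | VC []
  [2] addr=0x189 blk=49 s=1: L1-HIT | VC []
  [3] addr=0x1c5 blk=56 s=0: L1-HIT | VC []
  [4] addr=0xc4 blk=24 s=0: MISS | VC [56]
  [5] addr=0xc0 blk=24 s=0: L1-HIT | VC [56]
  [6] addr=0x1c7 blk=56 s=0: VC-HIT | VC [24]
  [7] addr=0xc3 blk=24 s=0: VC-HIT | VC [56]
  [8] addr=0x18f blk=49 s=1: L1-HIT | VC [56]
  [9] addr=0x119 blk=35 s=3: MISS | VC [56]
  [10] addr=0x18c blk=49 s=1: L1-HIT | VC [56]
  [11] addr=0x11d blk=35 s=3: L1-HIT | VC [56]
  [12] addr=0x118 blk=35 s=3: L1-HIT | VC [56]
  [13] addr=0x1c2 blk=56 s=0: VC-HIT | VC [24]
  [14] addr=0x11f blk=35 s=3: L1-HIT | VC [24]
  [15] addr=0x119 blk=35 s=3: L1-HIT | VC [24]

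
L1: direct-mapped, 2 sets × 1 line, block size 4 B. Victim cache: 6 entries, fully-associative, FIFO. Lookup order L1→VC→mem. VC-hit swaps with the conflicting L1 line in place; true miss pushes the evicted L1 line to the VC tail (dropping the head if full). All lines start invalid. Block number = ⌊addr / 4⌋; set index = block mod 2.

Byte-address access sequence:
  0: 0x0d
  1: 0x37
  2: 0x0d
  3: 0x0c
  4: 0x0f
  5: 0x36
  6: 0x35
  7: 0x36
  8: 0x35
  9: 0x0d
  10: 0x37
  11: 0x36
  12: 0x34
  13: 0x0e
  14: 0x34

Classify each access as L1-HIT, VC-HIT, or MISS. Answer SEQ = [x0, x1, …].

#0 0xd→b3/s1 MISS; vc=[]
#1 0x37→b13/s1 MISS; vc=[3]
#2 0xd→b3/s1 VC-HIT; vc=[13]
#3 0xc→b3/s1 L1-HIT; vc=[13]
#4 0xf→b3/s1 L1-HIT; vc=[13]
#5 0x36→b13/s1 VC-HIT; vc=[3]
#6 0x35→b13/s1 L1-HIT; vc=[3]
#7 0x36→b13/s1 L1-HIT; vc=[3]
#8 0x35→b13/s1 L1-HIT; vc=[3]
#9 0xd→b3/s1 VC-HIT; vc=[13]
#10 0x37→b13/s1 VC-HIT; vc=[3]
#11 0x36→b13/s1 L1-HIT; vc=[3]
#12 0x34→b13/s1 L1-HIT; vc=[3]
#13 0xe→b3/s1 VC-HIT; vc=[13]
#14 0x34→b13/s1 VC-HIT; vc=[3]

SEQ = [MISS, MISS, VC-HIT, L1-HIT, L1-HIT, VC-HIT, L1-HIT, L1-HIT, L1-HIT, VC-HIT, VC-HIT, L1-HIT, L1-HIT, VC-HIT, VC-HIT]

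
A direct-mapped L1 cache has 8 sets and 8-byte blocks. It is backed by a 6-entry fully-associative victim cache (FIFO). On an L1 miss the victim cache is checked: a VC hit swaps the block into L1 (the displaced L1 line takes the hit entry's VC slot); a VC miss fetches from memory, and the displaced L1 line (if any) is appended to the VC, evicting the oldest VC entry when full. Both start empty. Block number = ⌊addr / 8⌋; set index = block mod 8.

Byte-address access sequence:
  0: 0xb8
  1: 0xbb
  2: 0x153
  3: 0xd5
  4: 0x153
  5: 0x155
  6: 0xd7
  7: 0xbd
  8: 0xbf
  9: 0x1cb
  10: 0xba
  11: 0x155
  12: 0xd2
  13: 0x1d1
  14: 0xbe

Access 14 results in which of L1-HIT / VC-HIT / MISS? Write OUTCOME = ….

OUTCOME = L1-HIT

#0 0xb8→b23/s7 MISS; vc=[]
#1 0xbb→b23/s7 L1-HIT; vc=[]
#2 0x153→b42/s2 MISS; vc=[]
#3 0xd5→b26/s2 MISS; vc=[42]
#4 0x153→b42/s2 VC-HIT; vc=[26]
#5 0x155→b42/s2 L1-HIT; vc=[26]
#6 0xd7→b26/s2 VC-HIT; vc=[42]
#7 0xbd→b23/s7 L1-HIT; vc=[42]
#8 0xbf→b23/s7 L1-HIT; vc=[42]
#9 0x1cb→b57/s1 MISS; vc=[42]
#10 0xba→b23/s7 L1-HIT; vc=[42]
#11 0x155→b42/s2 VC-HIT; vc=[26]
#12 0xd2→b26/s2 VC-HIT; vc=[42]
#13 0x1d1→b58/s2 MISS; vc=[42,26]
#14 0xbe→b23/s7 L1-HIT; vc=[42,26]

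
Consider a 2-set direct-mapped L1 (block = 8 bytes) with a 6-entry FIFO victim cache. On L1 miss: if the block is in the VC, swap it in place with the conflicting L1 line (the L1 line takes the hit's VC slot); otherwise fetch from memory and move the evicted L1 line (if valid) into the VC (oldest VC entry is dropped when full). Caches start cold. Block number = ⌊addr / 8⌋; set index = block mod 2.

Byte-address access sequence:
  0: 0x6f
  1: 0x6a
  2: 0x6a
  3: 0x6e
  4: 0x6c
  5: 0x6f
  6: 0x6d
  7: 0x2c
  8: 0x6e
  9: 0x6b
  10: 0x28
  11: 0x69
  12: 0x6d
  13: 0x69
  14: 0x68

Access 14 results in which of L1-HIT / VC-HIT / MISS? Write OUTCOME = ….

OUTCOME = L1-HIT

  [0] addr=0x6f blk=13 s=1: MISS | VC []
  [1] addr=0x6a blk=13 s=1: L1-HIT | VC []
  [2] addr=0x6a blk=13 s=1: L1-HIT | VC []
  [3] addr=0x6e blk=13 s=1: L1-HIT | VC []
  [4] addr=0x6c blk=13 s=1: L1-HIT | VC []
  [5] addr=0x6f blk=13 s=1: L1-HIT | VC []
  [6] addr=0x6d blk=13 s=1: L1-HIT | VC []
  [7] addr=0x2c blk=5 s=1: MISS | VC [13]
  [8] addr=0x6e blk=13 s=1: VC-HIT | VC [5]
  [9] addr=0x6b blk=13 s=1: L1-HIT | VC [5]
  [10] addr=0x28 blk=5 s=1: VC-HIT | VC [13]
  [11] addr=0x69 blk=13 s=1: VC-HIT | VC [5]
  [12] addr=0x6d blk=13 s=1: L1-HIT | VC [5]
  [13] addr=0x69 blk=13 s=1: L1-HIT | VC [5]
  [14] addr=0x68 blk=13 s=1: L1-HIT | VC [5]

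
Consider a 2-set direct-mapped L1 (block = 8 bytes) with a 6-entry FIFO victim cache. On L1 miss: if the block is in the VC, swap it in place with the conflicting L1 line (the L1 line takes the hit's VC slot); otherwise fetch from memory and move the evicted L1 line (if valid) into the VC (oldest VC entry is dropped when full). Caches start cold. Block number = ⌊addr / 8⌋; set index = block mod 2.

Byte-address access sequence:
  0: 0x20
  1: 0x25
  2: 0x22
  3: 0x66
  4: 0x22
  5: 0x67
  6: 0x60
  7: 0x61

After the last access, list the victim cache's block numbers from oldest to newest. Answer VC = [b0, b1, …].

0: 0x20 (blk 4, set 0) → MISS  vc=[]
1: 0x25 (blk 4, set 0) → L1-HIT  vc=[]
2: 0x22 (blk 4, set 0) → L1-HIT  vc=[]
3: 0x66 (blk 12, set 0) → MISS  vc=[4]
4: 0x22 (blk 4, set 0) → VC-HIT  vc=[12]
5: 0x67 (blk 12, set 0) → VC-HIT  vc=[4]
6: 0x60 (blk 12, set 0) → L1-HIT  vc=[4]
7: 0x61 (blk 12, set 0) → L1-HIT  vc=[4]

VC = [4]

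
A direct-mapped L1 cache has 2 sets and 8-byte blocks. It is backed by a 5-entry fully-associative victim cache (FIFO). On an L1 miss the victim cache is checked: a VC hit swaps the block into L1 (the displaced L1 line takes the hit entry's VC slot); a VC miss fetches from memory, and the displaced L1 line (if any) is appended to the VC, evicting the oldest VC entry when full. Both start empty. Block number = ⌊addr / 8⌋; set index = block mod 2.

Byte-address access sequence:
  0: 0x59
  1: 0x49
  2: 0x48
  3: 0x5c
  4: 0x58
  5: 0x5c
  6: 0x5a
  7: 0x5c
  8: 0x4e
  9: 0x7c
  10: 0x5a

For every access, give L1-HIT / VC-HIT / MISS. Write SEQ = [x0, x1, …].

0: 0x59 (blk 11, set 1) → MISS  vc=[]
1: 0x49 (blk 9, set 1) → MISS  vc=[11]
2: 0x48 (blk 9, set 1) → L1-HIT  vc=[11]
3: 0x5c (blk 11, set 1) → VC-HIT  vc=[9]
4: 0x58 (blk 11, set 1) → L1-HIT  vc=[9]
5: 0x5c (blk 11, set 1) → L1-HIT  vc=[9]
6: 0x5a (blk 11, set 1) → L1-HIT  vc=[9]
7: 0x5c (blk 11, set 1) → L1-HIT  vc=[9]
8: 0x4e (blk 9, set 1) → VC-HIT  vc=[11]
9: 0x7c (blk 15, set 1) → MISS  vc=[11, 9]
10: 0x5a (blk 11, set 1) → VC-HIT  vc=[15, 9]

SEQ = [MISS, MISS, L1-HIT, VC-HIT, L1-HIT, L1-HIT, L1-HIT, L1-HIT, VC-HIT, MISS, VC-HIT]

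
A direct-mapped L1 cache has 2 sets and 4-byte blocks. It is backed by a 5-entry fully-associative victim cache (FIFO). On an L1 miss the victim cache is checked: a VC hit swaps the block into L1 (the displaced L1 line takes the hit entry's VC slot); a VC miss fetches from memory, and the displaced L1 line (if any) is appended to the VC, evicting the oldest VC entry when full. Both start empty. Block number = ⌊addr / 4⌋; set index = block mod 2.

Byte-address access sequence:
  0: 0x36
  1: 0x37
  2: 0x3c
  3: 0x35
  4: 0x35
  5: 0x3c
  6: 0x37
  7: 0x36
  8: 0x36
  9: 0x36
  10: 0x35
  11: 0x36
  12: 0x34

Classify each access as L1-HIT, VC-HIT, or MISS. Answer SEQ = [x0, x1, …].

#0 0x36→b13/s1 MISS; vc=[]
#1 0x37→b13/s1 L1-HIT; vc=[]
#2 0x3c→b15/s1 MISS; vc=[13]
#3 0x35→b13/s1 VC-HIT; vc=[15]
#4 0x35→b13/s1 L1-HIT; vc=[15]
#5 0x3c→b15/s1 VC-HIT; vc=[13]
#6 0x37→b13/s1 VC-HIT; vc=[15]
#7 0x36→b13/s1 L1-HIT; vc=[15]
#8 0x36→b13/s1 L1-HIT; vc=[15]
#9 0x36→b13/s1 L1-HIT; vc=[15]
#10 0x35→b13/s1 L1-HIT; vc=[15]
#11 0x36→b13/s1 L1-HIT; vc=[15]
#12 0x34→b13/s1 L1-HIT; vc=[15]

SEQ = [MISS, L1-HIT, MISS, VC-HIT, L1-HIT, VC-HIT, VC-HIT, L1-HIT, L1-HIT, L1-HIT, L1-HIT, L1-HIT, L1-HIT]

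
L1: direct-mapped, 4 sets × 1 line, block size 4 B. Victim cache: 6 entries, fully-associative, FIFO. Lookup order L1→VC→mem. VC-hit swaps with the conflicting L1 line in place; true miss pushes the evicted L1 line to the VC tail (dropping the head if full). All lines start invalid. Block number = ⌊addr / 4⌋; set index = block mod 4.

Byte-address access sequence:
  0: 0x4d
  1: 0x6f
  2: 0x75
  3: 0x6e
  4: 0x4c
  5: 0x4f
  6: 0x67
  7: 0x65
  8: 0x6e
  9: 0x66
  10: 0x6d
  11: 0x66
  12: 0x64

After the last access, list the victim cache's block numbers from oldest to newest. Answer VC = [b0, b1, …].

#0 0x4d→b19/s3 MISS; vc=[]
#1 0x6f→b27/s3 MISS; vc=[19]
#2 0x75→b29/s1 MISS; vc=[19]
#3 0x6e→b27/s3 L1-HIT; vc=[19]
#4 0x4c→b19/s3 VC-HIT; vc=[27]
#5 0x4f→b19/s3 L1-HIT; vc=[27]
#6 0x67→b25/s1 MISS; vc=[27,29]
#7 0x65→b25/s1 L1-HIT; vc=[27,29]
#8 0x6e→b27/s3 VC-HIT; vc=[19,29]
#9 0x66→b25/s1 L1-HIT; vc=[19,29]
#10 0x6d→b27/s3 L1-HIT; vc=[19,29]
#11 0x66→b25/s1 L1-HIT; vc=[19,29]
#12 0x64→b25/s1 L1-HIT; vc=[19,29]

VC = [19, 29]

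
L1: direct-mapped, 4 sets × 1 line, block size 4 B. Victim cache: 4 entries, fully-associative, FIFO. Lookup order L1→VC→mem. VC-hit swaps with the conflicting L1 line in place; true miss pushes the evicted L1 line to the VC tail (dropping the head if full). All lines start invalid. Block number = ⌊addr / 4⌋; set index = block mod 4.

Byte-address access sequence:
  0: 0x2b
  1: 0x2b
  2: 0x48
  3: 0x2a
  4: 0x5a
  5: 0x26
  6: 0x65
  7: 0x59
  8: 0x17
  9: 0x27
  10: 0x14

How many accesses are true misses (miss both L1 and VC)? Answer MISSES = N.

MISSES = 6

#0 0x2b→b10/s2 MISS; vc=[]
#1 0x2b→b10/s2 L1-HIT; vc=[]
#2 0x48→b18/s2 MISS; vc=[10]
#3 0x2a→b10/s2 VC-HIT; vc=[18]
#4 0x5a→b22/s2 MISS; vc=[18,10]
#5 0x26→b9/s1 MISS; vc=[18,10]
#6 0x65→b25/s1 MISS; vc=[18,10,9]
#7 0x59→b22/s2 L1-HIT; vc=[18,10,9]
#8 0x17→b5/s1 MISS; vc=[18,10,9,25]
#9 0x27→b9/s1 VC-HIT; vc=[18,10,5,25]
#10 0x14→b5/s1 VC-HIT; vc=[18,10,9,25]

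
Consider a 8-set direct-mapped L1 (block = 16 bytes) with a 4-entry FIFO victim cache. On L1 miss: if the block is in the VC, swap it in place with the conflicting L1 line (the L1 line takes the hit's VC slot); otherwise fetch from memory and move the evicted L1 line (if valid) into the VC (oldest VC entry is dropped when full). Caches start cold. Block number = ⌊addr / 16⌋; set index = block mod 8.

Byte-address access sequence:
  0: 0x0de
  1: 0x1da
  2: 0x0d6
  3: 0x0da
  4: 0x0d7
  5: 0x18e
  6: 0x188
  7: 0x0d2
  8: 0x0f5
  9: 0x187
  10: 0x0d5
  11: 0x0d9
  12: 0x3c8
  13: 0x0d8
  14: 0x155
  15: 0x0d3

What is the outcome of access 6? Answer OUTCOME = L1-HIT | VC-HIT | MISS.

OUTCOME = L1-HIT

0: 0xde (blk 13, set 5) → MISS  vc=[]
1: 0x1da (blk 29, set 5) → MISS  vc=[13]
2: 0xd6 (blk 13, set 5) → VC-HIT  vc=[29]
3: 0xda (blk 13, set 5) → L1-HIT  vc=[29]
4: 0xd7 (blk 13, set 5) → L1-HIT  vc=[29]
5: 0x18e (blk 24, set 0) → MISS  vc=[29]
6: 0x188 (blk 24, set 0) → L1-HIT  vc=[29]
7: 0xd2 (blk 13, set 5) → L1-HIT  vc=[29]
8: 0xf5 (blk 15, set 7) → MISS  vc=[29]
9: 0x187 (blk 24, set 0) → L1-HIT  vc=[29]
10: 0xd5 (blk 13, set 5) → L1-HIT  vc=[29]
11: 0xd9 (blk 13, set 5) → L1-HIT  vc=[29]
12: 0x3c8 (blk 60, set 4) → MISS  vc=[29]
13: 0xd8 (blk 13, set 5) → L1-HIT  vc=[29]
14: 0x155 (blk 21, set 5) → MISS  vc=[29, 13]
15: 0xd3 (blk 13, set 5) → VC-HIT  vc=[29, 21]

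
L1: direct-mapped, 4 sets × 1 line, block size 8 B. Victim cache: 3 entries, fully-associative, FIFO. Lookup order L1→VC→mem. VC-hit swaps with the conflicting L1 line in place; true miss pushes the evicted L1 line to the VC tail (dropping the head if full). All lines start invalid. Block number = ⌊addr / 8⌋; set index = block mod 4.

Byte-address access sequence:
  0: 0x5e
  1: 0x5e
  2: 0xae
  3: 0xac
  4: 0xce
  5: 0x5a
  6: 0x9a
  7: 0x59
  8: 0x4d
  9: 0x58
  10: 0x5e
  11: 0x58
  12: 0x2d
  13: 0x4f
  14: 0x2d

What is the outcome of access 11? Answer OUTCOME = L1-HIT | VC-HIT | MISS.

OUTCOME = L1-HIT

#0 0x5e→b11/s3 MISS; vc=[]
#1 0x5e→b11/s3 L1-HIT; vc=[]
#2 0xae→b21/s1 MISS; vc=[]
#3 0xac→b21/s1 L1-HIT; vc=[]
#4 0xce→b25/s1 MISS; vc=[21]
#5 0x5a→b11/s3 L1-HIT; vc=[21]
#6 0x9a→b19/s3 MISS; vc=[21,11]
#7 0x59→b11/s3 VC-HIT; vc=[21,19]
#8 0x4d→b9/s1 MISS; vc=[21,19,25]
#9 0x58→b11/s3 L1-HIT; vc=[21,19,25]
#10 0x5e→b11/s3 L1-HIT; vc=[21,19,25]
#11 0x58→b11/s3 L1-HIT; vc=[21,19,25]
#12 0x2d→b5/s1 MISS; vc=[19,25,9]
#13 0x4f→b9/s1 VC-HIT; vc=[19,25,5]
#14 0x2d→b5/s1 VC-HIT; vc=[19,25,9]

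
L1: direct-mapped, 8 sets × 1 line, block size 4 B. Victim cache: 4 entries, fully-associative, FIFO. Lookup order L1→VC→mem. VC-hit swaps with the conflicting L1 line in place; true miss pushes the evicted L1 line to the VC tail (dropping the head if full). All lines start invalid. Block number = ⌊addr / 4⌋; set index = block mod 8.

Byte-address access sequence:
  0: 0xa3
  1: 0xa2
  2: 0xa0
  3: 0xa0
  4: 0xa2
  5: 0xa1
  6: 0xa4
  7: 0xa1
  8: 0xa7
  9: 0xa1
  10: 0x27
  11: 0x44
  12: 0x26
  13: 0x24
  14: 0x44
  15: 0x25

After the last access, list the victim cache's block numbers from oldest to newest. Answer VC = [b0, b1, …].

#0 0xa3→b40/s0 MISS; vc=[]
#1 0xa2→b40/s0 L1-HIT; vc=[]
#2 0xa0→b40/s0 L1-HIT; vc=[]
#3 0xa0→b40/s0 L1-HIT; vc=[]
#4 0xa2→b40/s0 L1-HIT; vc=[]
#5 0xa1→b40/s0 L1-HIT; vc=[]
#6 0xa4→b41/s1 MISS; vc=[]
#7 0xa1→b40/s0 L1-HIT; vc=[]
#8 0xa7→b41/s1 L1-HIT; vc=[]
#9 0xa1→b40/s0 L1-HIT; vc=[]
#10 0x27→b9/s1 MISS; vc=[41]
#11 0x44→b17/s1 MISS; vc=[41,9]
#12 0x26→b9/s1 VC-HIT; vc=[41,17]
#13 0x24→b9/s1 L1-HIT; vc=[41,17]
#14 0x44→b17/s1 VC-HIT; vc=[41,9]
#15 0x25→b9/s1 VC-HIT; vc=[41,17]

VC = [41, 17]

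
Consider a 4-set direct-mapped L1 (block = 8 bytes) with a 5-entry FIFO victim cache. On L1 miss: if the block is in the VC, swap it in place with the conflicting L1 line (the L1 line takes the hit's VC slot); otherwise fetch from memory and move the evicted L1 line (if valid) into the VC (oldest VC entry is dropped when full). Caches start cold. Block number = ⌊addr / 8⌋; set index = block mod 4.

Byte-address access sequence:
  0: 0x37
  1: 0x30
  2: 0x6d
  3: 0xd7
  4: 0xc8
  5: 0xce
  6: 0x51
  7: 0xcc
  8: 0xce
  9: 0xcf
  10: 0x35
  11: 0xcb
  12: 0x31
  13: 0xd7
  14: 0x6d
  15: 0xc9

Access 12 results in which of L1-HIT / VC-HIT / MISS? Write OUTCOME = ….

OUTCOME = L1-HIT

#0 0x37→b6/s2 MISS; vc=[]
#1 0x30→b6/s2 L1-HIT; vc=[]
#2 0x6d→b13/s1 MISS; vc=[]
#3 0xd7→b26/s2 MISS; vc=[6]
#4 0xc8→b25/s1 MISS; vc=[6,13]
#5 0xce→b25/s1 L1-HIT; vc=[6,13]
#6 0x51→b10/s2 MISS; vc=[6,13,26]
#7 0xcc→b25/s1 L1-HIT; vc=[6,13,26]
#8 0xce→b25/s1 L1-HIT; vc=[6,13,26]
#9 0xcf→b25/s1 L1-HIT; vc=[6,13,26]
#10 0x35→b6/s2 VC-HIT; vc=[10,13,26]
#11 0xcb→b25/s1 L1-HIT; vc=[10,13,26]
#12 0x31→b6/s2 L1-HIT; vc=[10,13,26]
#13 0xd7→b26/s2 VC-HIT; vc=[10,13,6]
#14 0x6d→b13/s1 VC-HIT; vc=[10,25,6]
#15 0xc9→b25/s1 VC-HIT; vc=[10,13,6]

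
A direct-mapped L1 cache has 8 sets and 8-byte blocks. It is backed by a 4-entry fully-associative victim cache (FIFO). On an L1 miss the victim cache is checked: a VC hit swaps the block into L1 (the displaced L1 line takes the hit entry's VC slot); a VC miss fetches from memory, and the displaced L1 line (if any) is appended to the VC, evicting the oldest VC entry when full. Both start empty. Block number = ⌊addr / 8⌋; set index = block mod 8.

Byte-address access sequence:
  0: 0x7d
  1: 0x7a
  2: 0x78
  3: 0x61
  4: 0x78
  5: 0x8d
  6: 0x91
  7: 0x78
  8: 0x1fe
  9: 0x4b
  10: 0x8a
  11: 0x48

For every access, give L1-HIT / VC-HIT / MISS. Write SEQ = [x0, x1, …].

SEQ = [MISS, L1-HIT, L1-HIT, MISS, L1-HIT, MISS, MISS, L1-HIT, MISS, MISS, VC-HIT, VC-HIT]

  [0] addr=0x7d blk=15 s=7: MISS | VC []
  [1] addr=0x7a blk=15 s=7: L1-HIT | VC []
  [2] addr=0x78 blk=15 s=7: L1-HIT | VC []
  [3] addr=0x61 blk=12 s=4: MISS | VC []
  [4] addr=0x78 blk=15 s=7: L1-HIT | VC []
  [5] addr=0x8d blk=17 s=1: MISS | VC []
  [6] addr=0x91 blk=18 s=2: MISS | VC []
  [7] addr=0x78 blk=15 s=7: L1-HIT | VC []
  [8] addr=0x1fe blk=63 s=7: MISS | VC [15]
  [9] addr=0x4b blk=9 s=1: MISS | VC [15, 17]
  [10] addr=0x8a blk=17 s=1: VC-HIT | VC [15, 9]
  [11] addr=0x48 blk=9 s=1: VC-HIT | VC [15, 17]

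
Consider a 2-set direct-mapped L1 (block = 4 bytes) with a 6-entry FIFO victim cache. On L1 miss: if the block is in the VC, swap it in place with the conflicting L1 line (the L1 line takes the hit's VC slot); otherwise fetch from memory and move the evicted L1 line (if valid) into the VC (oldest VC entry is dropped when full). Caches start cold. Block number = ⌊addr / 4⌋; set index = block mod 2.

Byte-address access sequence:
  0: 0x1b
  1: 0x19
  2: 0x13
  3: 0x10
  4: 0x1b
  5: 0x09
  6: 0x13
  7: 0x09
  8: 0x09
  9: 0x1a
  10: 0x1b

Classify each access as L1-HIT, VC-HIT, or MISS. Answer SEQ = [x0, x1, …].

SEQ = [MISS, L1-HIT, MISS, L1-HIT, VC-HIT, MISS, VC-HIT, VC-HIT, L1-HIT, VC-HIT, L1-HIT]

  [0] addr=0x1b blk=6 s=0: MISS | VC []
  [1] addr=0x19 blk=6 s=0: L1-HIT | VC []
  [2] addr=0x13 blk=4 s=0: MISS | VC [6]
  [3] addr=0x10 blk=4 s=0: L1-HIT | VC [6]
  [4] addr=0x1b blk=6 s=0: VC-HIT | VC [4]
  [5] addr=0x9 blk=2 s=0: MISS | VC [4, 6]
  [6] addr=0x13 blk=4 s=0: VC-HIT | VC [2, 6]
  [7] addr=0x9 blk=2 s=0: VC-HIT | VC [4, 6]
  [8] addr=0x9 blk=2 s=0: L1-HIT | VC [4, 6]
  [9] addr=0x1a blk=6 s=0: VC-HIT | VC [4, 2]
  [10] addr=0x1b blk=6 s=0: L1-HIT | VC [4, 2]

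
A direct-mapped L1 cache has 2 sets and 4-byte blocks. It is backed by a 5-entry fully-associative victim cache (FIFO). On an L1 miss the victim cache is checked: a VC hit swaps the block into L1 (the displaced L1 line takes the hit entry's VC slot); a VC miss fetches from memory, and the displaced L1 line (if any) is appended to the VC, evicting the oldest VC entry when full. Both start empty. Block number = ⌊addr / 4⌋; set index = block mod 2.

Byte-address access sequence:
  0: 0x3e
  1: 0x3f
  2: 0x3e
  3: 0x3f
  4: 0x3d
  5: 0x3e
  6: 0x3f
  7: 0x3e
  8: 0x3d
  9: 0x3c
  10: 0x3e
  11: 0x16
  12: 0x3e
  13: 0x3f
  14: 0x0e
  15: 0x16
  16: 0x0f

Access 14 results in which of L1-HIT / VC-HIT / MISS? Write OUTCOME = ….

#0 0x3e→b15/s1 MISS; vc=[]
#1 0x3f→b15/s1 L1-HIT; vc=[]
#2 0x3e→b15/s1 L1-HIT; vc=[]
#3 0x3f→b15/s1 L1-HIT; vc=[]
#4 0x3d→b15/s1 L1-HIT; vc=[]
#5 0x3e→b15/s1 L1-HIT; vc=[]
#6 0x3f→b15/s1 L1-HIT; vc=[]
#7 0x3e→b15/s1 L1-HIT; vc=[]
#8 0x3d→b15/s1 L1-HIT; vc=[]
#9 0x3c→b15/s1 L1-HIT; vc=[]
#10 0x3e→b15/s1 L1-HIT; vc=[]
#11 0x16→b5/s1 MISS; vc=[15]
#12 0x3e→b15/s1 VC-HIT; vc=[5]
#13 0x3f→b15/s1 L1-HIT; vc=[5]
#14 0xe→b3/s1 MISS; vc=[5,15]
#15 0x16→b5/s1 VC-HIT; vc=[3,15]
#16 0xf→b3/s1 VC-HIT; vc=[5,15]

OUTCOME = MISS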